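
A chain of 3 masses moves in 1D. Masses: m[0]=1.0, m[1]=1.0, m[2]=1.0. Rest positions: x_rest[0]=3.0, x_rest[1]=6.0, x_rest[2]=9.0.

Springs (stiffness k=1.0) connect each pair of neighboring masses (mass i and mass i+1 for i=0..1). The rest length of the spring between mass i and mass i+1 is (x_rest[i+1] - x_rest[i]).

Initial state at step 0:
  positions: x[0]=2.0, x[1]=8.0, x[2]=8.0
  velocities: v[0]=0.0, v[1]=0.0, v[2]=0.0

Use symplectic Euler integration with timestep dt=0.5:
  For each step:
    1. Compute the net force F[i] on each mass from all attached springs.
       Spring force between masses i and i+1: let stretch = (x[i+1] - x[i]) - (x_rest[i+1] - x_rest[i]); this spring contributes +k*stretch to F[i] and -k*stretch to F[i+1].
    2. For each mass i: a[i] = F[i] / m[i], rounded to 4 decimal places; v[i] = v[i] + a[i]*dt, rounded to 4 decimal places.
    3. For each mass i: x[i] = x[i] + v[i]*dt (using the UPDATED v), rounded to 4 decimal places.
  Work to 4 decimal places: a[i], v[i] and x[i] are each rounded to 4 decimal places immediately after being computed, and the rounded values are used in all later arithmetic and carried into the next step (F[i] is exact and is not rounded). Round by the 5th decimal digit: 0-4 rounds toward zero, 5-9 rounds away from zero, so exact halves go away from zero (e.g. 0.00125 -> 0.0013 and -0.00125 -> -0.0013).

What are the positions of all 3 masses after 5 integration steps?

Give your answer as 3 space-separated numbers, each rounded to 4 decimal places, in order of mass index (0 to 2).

Answer: 2.7647 6.4708 8.7647

Derivation:
Step 0: x=[2.0000 8.0000 8.0000] v=[0.0000 0.0000 0.0000]
Step 1: x=[2.7500 6.5000 8.7500] v=[1.5000 -3.0000 1.5000]
Step 2: x=[3.6875 4.6250 9.6875] v=[1.8750 -3.7500 1.8750]
Step 3: x=[4.1094 3.7813 10.1094] v=[0.8438 -1.6875 0.8438]
Step 4: x=[3.6993 4.6016 9.6993] v=[-0.8203 1.6406 -0.8203]
Step 5: x=[2.7647 6.4708 8.7647] v=[-1.8692 3.7383 -1.8692]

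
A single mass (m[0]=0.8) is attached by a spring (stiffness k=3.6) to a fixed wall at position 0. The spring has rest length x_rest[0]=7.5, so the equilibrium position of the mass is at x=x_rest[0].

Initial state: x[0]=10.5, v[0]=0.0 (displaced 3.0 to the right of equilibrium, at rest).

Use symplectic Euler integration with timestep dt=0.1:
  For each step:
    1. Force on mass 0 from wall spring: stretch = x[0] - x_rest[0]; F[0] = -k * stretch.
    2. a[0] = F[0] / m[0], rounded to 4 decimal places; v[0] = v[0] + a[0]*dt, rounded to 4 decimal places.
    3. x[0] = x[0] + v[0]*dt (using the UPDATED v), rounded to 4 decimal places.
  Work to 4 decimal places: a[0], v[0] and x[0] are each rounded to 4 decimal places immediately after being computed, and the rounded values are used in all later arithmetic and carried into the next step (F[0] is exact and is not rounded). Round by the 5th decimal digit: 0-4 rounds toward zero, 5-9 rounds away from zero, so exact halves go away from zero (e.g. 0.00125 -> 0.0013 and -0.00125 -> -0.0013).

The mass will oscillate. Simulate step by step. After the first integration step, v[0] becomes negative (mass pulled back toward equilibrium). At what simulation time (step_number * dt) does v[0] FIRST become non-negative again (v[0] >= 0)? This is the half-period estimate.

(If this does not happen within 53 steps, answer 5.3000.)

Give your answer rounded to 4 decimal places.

Answer: 1.5000

Derivation:
Step 0: x=[10.5000] v=[0.0000]
Step 1: x=[10.3650] v=[-1.3500]
Step 2: x=[10.1011] v=[-2.6393]
Step 3: x=[9.7201] v=[-3.8098]
Step 4: x=[9.2392] v=[-4.8089]
Step 5: x=[8.6801] v=[-5.5915]
Step 6: x=[8.0678] v=[-6.1226]
Step 7: x=[7.4300] v=[-6.3781]
Step 8: x=[6.7953] v=[-6.3466]
Step 9: x=[6.1924] v=[-6.0295]
Step 10: x=[5.6483] v=[-5.4411]
Step 11: x=[5.1875] v=[-4.6078]
Step 12: x=[4.8308] v=[-3.5672]
Step 13: x=[4.5942] v=[-2.3661]
Step 14: x=[4.4884] v=[-1.0585]
Step 15: x=[4.5181] v=[0.2967]
First v>=0 after going negative at step 15, time=1.5000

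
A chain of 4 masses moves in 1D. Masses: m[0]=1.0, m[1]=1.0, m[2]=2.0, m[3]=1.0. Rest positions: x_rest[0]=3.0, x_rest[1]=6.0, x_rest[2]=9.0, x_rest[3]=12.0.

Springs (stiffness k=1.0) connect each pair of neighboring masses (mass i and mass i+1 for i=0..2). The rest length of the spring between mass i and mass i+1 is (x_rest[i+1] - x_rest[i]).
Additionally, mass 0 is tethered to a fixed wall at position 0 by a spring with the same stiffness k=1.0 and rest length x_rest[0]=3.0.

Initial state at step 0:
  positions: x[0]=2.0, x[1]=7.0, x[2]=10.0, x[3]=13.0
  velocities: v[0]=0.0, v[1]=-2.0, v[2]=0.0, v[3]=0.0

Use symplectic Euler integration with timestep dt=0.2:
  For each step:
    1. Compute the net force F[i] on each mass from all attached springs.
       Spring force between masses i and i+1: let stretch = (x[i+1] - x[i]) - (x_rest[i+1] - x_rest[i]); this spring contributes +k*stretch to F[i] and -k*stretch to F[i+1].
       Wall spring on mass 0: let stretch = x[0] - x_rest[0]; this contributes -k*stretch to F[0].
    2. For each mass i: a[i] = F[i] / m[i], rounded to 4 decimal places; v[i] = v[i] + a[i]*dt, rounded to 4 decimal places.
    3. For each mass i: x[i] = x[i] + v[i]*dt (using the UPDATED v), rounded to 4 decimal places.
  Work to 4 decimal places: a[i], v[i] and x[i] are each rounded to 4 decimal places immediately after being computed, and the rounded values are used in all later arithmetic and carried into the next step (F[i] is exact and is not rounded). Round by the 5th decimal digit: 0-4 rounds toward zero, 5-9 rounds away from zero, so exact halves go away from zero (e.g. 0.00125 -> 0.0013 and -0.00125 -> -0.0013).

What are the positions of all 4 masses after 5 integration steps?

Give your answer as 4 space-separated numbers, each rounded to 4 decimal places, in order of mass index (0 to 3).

Answer: 3.1227 4.7219 9.8109 12.9920

Derivation:
Step 0: x=[2.0000 7.0000 10.0000 13.0000] v=[0.0000 -2.0000 0.0000 0.0000]
Step 1: x=[2.1200 6.5200 10.0000 13.0000] v=[0.6000 -2.4000 0.0000 0.0000]
Step 2: x=[2.3312 6.0032 9.9904 13.0000] v=[1.0560 -2.5840 -0.0480 0.0000]
Step 3: x=[2.5960 5.4990 9.9612 12.9996] v=[1.3242 -2.5210 -0.1458 -0.0019]
Step 4: x=[2.8731 5.0572 9.9036 12.9977] v=[1.3856 -2.2092 -0.2882 -0.0096]
Step 5: x=[3.1227 4.7219 9.8109 12.9920] v=[1.2478 -1.6767 -0.4634 -0.0284]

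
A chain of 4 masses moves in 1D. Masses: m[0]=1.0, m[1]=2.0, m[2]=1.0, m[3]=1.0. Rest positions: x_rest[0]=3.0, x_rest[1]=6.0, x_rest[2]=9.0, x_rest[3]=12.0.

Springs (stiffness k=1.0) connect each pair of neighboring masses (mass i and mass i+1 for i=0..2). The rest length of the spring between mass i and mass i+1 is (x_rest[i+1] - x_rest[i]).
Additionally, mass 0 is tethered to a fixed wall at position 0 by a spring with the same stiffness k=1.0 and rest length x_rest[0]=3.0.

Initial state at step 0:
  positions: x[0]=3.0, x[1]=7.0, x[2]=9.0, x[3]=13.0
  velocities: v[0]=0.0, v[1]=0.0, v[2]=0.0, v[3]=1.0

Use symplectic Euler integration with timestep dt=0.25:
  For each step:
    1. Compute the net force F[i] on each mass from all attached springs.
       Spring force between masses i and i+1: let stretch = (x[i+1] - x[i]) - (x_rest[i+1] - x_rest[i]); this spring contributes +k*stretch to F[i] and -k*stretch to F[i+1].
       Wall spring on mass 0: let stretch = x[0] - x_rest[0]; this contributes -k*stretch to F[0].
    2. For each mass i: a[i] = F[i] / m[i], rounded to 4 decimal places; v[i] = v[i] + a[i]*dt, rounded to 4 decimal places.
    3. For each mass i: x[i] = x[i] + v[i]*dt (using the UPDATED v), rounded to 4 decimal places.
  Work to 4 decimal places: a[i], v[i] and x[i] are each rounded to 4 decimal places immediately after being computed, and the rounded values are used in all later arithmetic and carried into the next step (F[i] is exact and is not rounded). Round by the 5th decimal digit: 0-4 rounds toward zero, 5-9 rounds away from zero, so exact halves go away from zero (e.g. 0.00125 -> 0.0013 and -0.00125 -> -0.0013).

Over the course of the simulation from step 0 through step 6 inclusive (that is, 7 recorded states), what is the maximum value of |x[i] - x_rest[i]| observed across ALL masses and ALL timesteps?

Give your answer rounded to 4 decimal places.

Answer: 1.7104

Derivation:
Step 0: x=[3.0000 7.0000 9.0000 13.0000] v=[0.0000 0.0000 0.0000 1.0000]
Step 1: x=[3.0625 6.9375 9.1250 13.1875] v=[0.2500 -0.2500 0.5000 0.7500]
Step 2: x=[3.1758 6.8223 9.3672 13.3086] v=[0.4531 -0.4610 0.9688 0.4844]
Step 3: x=[3.3185 6.6726 9.6967 13.3709] v=[0.5708 -0.5987 1.3179 0.2491]
Step 4: x=[3.4634 6.5126 10.0668 13.3911] v=[0.5797 -0.6400 1.4804 0.0806]
Step 5: x=[3.5825 6.3684 10.4225 13.3910] v=[0.4762 -0.5769 1.4229 -0.0005]
Step 6: x=[3.6518 6.2638 10.7104 13.3929] v=[0.2771 -0.4184 1.1515 0.0074]
Max displacement = 1.7104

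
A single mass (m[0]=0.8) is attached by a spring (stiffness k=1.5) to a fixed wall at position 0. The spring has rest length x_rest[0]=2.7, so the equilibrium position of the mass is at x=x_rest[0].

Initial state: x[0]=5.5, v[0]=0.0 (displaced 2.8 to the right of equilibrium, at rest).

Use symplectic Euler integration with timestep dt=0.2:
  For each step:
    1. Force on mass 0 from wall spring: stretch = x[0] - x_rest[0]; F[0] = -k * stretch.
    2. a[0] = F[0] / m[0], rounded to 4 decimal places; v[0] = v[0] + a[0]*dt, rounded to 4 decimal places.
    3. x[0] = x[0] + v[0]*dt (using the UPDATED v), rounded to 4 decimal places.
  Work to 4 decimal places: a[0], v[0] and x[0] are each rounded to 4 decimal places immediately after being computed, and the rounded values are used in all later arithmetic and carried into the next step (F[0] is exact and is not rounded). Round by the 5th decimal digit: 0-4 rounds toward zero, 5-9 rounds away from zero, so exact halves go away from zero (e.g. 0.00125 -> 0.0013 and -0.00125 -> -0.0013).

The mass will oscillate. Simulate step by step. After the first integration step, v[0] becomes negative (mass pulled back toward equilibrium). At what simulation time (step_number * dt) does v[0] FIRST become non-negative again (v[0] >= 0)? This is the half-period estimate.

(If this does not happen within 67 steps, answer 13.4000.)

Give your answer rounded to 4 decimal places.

Answer: 2.4000

Derivation:
Step 0: x=[5.5000] v=[0.0000]
Step 1: x=[5.2900] v=[-1.0500]
Step 2: x=[4.8857] v=[-2.0213]
Step 3: x=[4.3175] v=[-2.8409]
Step 4: x=[3.6280] v=[-3.4475]
Step 5: x=[2.8689] v=[-3.7955]
Step 6: x=[2.0971] v=[-3.8588]
Step 7: x=[1.3706] v=[-3.6327]
Step 8: x=[0.7438] v=[-3.1342]
Step 9: x=[0.2637] v=[-2.4006]
Step 10: x=[-0.0337] v=[-1.4870]
Step 11: x=[-0.1261] v=[-0.4619]
Step 12: x=[-0.0065] v=[0.5979]
First v>=0 after going negative at step 12, time=2.4000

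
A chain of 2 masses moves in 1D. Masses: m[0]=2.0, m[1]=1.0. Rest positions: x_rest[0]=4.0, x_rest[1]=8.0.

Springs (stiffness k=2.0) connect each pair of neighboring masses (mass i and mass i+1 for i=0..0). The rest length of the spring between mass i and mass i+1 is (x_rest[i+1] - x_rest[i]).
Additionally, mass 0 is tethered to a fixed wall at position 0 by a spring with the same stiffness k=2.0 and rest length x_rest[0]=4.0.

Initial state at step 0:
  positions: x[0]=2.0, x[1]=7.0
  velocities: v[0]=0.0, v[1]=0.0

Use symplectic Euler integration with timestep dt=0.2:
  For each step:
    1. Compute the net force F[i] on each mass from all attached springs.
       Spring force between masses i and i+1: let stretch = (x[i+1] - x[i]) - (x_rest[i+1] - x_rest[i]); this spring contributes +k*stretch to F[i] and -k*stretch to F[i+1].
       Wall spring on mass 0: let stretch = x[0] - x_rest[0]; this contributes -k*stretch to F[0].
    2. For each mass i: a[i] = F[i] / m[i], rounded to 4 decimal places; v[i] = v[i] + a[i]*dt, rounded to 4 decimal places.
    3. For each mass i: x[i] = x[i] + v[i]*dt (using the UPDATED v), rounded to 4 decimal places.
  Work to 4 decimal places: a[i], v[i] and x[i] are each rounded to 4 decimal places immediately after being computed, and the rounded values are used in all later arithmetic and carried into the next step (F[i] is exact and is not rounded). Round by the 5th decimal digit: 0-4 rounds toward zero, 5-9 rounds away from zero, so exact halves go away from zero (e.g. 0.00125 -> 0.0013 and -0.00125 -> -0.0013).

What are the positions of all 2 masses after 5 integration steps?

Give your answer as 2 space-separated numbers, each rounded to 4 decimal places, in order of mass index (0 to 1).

Step 0: x=[2.0000 7.0000] v=[0.0000 0.0000]
Step 1: x=[2.1200 6.9200] v=[0.6000 -0.4000]
Step 2: x=[2.3472 6.7760] v=[1.1360 -0.7200]
Step 3: x=[2.6577 6.5977] v=[1.5523 -0.8915]
Step 4: x=[3.0195 6.4242] v=[1.8088 -0.8675]
Step 5: x=[3.3967 6.2983] v=[1.8858 -0.6294]

Answer: 3.3967 6.2983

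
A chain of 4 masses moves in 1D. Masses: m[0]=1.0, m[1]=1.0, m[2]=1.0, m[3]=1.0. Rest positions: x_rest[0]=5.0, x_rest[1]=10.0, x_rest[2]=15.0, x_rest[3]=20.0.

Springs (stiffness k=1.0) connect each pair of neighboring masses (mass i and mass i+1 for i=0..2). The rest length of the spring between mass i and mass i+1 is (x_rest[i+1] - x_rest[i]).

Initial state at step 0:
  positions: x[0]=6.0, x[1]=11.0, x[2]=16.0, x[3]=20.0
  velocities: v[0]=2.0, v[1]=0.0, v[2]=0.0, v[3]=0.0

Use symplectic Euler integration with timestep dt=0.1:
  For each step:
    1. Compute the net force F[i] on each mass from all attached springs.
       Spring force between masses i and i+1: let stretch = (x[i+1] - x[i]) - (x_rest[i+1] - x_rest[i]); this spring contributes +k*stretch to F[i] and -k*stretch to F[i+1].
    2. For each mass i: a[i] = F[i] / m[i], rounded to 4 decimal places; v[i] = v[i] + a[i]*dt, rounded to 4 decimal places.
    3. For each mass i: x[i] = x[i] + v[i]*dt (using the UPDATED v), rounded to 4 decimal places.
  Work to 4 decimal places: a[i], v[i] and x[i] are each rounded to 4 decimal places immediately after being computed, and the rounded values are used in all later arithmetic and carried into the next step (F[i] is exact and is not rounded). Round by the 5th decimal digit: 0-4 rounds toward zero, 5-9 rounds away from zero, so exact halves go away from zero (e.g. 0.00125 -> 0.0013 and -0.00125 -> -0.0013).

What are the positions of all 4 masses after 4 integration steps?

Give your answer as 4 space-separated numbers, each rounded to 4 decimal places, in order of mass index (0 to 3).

Step 0: x=[6.0000 11.0000 16.0000 20.0000] v=[2.0000 0.0000 0.0000 0.0000]
Step 1: x=[6.2000 11.0000 15.9900 20.0100] v=[2.0000 0.0000 -0.1000 0.1000]
Step 2: x=[6.3980 11.0019 15.9703 20.0298] v=[1.9800 0.0190 -0.1970 0.1980]
Step 3: x=[6.5920 11.0075 15.9415 20.0590] v=[1.9404 0.0555 -0.2879 0.2921]
Step 4: x=[6.7802 11.0182 15.9045 20.0970] v=[1.8820 0.1074 -0.3696 0.3804]

Answer: 6.7802 11.0182 15.9045 20.0970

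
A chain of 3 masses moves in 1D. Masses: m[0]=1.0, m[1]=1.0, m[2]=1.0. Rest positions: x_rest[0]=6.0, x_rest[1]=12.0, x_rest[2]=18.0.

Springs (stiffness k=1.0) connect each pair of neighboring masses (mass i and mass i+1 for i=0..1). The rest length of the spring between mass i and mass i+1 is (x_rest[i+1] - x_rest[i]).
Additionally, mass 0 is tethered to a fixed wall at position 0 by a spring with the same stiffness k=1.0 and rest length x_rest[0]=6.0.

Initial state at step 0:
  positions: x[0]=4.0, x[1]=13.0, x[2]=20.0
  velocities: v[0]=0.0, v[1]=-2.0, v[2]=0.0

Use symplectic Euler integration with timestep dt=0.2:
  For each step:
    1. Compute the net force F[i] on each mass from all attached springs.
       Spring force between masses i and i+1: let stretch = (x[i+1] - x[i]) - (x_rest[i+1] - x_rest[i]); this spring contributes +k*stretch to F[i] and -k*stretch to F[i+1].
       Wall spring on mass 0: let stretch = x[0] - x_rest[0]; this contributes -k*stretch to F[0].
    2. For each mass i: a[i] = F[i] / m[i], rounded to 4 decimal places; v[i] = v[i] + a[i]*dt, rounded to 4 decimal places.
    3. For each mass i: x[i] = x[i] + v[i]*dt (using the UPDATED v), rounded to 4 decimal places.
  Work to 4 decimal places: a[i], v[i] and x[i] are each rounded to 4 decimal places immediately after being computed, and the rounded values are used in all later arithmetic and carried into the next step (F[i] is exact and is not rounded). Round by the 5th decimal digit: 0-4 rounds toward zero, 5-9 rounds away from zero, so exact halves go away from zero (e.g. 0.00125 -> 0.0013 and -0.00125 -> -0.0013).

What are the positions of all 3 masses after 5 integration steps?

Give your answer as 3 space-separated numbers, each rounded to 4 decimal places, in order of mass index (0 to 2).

Step 0: x=[4.0000 13.0000 20.0000] v=[0.0000 -2.0000 0.0000]
Step 1: x=[4.2000 12.5200 19.9600] v=[1.0000 -2.4000 -0.2000]
Step 2: x=[4.5648 12.0048 19.8624] v=[1.8240 -2.5760 -0.4880]
Step 3: x=[5.0446 11.5063 19.6905] v=[2.3990 -2.4925 -0.8595]
Step 4: x=[5.5811 11.0767 19.4312] v=[2.6824 -2.1480 -1.2963]
Step 5: x=[6.1142 10.7615 19.0778] v=[2.6653 -1.5762 -1.7672]

Answer: 6.1142 10.7615 19.0778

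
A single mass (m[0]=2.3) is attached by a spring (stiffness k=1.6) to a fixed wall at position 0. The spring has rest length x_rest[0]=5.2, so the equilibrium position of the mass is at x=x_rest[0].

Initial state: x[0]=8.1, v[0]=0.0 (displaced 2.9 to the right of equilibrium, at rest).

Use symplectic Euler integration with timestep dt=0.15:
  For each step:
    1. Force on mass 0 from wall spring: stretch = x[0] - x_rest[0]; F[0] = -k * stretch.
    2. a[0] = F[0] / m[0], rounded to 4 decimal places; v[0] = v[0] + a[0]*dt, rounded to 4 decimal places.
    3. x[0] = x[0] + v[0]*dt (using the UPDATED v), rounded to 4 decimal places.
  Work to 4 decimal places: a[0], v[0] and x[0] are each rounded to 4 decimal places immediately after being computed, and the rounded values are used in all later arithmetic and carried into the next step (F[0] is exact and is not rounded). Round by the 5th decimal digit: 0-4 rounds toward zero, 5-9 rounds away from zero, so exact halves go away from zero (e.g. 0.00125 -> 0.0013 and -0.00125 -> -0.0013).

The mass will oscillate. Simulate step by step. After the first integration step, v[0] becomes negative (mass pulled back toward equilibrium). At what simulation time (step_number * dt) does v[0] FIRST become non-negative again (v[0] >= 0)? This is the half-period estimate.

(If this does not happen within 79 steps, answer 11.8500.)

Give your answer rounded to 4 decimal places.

Answer: 3.9000

Derivation:
Step 0: x=[8.1000] v=[0.0000]
Step 1: x=[8.0546] v=[-0.3026]
Step 2: x=[7.9645] v=[-0.6005]
Step 3: x=[7.8312] v=[-0.8890]
Step 4: x=[7.6567] v=[-1.1636]
Step 5: x=[7.4437] v=[-1.4200]
Step 6: x=[7.1956] v=[-1.6541]
Step 7: x=[6.9163] v=[-1.8623]
Step 8: x=[6.6101] v=[-2.0414]
Step 9: x=[6.2818] v=[-2.1885]
Step 10: x=[5.9366] v=[-2.3014]
Step 11: x=[5.5799] v=[-2.3783]
Step 12: x=[5.2172] v=[-2.4179]
Step 13: x=[4.8542] v=[-2.4197]
Step 14: x=[4.4967] v=[-2.3836]
Step 15: x=[4.1502] v=[-2.3102]
Step 16: x=[3.8201] v=[-2.2007]
Step 17: x=[3.5116] v=[-2.0567]
Step 18: x=[3.2295] v=[-1.8805]
Step 19: x=[2.9783] v=[-1.6749]
Step 20: x=[2.7618] v=[-1.4431]
Step 21: x=[2.5835] v=[-1.1887]
Step 22: x=[2.4461] v=[-0.9157]
Step 23: x=[2.3519] v=[-0.6283]
Step 24: x=[2.3022] v=[-0.3311]
Step 25: x=[2.2979] v=[-0.0287]
Step 26: x=[2.3390] v=[0.2741]
First v>=0 after going negative at step 26, time=3.9000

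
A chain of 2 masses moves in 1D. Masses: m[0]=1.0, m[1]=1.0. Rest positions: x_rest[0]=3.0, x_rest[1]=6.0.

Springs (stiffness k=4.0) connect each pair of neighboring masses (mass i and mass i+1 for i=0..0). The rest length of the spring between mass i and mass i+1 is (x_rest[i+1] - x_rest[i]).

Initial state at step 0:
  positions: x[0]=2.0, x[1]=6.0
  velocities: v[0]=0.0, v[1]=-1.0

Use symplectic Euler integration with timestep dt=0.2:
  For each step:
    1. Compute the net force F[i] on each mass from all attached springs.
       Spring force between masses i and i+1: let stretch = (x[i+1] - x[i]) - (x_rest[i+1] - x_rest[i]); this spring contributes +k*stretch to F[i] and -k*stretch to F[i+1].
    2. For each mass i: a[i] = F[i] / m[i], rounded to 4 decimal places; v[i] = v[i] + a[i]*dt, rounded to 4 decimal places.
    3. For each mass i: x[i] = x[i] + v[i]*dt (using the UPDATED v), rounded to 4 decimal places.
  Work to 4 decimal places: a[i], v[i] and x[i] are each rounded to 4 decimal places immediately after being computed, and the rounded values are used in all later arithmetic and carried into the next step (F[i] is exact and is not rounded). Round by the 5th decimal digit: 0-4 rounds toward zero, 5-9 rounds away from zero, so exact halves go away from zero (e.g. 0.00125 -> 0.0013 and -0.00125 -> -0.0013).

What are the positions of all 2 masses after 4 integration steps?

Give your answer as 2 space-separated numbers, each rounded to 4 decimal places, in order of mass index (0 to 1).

Step 0: x=[2.0000 6.0000] v=[0.0000 -1.0000]
Step 1: x=[2.1600 5.6400] v=[0.8000 -1.8000]
Step 2: x=[2.3968 5.2032] v=[1.1840 -2.1840]
Step 3: x=[2.6026 4.7974] v=[1.0291 -2.0291]
Step 4: x=[2.6796 4.5204] v=[0.3849 -1.3849]

Answer: 2.6796 4.5204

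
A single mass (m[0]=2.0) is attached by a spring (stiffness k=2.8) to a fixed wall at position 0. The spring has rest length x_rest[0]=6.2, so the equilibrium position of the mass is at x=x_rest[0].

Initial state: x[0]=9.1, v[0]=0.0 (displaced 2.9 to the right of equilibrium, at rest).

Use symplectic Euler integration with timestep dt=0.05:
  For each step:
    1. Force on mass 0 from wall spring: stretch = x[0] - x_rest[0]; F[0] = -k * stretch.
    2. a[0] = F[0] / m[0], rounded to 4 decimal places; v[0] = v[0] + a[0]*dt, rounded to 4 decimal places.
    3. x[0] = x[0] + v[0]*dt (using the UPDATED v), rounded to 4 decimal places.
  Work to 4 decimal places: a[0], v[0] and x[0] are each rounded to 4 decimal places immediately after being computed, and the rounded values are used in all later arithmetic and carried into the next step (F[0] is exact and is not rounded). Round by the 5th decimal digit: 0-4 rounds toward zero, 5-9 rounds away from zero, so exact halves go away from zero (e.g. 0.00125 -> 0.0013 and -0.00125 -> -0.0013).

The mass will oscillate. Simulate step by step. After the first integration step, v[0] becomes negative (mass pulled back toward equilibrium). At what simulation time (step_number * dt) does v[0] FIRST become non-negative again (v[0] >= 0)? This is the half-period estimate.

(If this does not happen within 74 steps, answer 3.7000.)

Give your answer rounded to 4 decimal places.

Step 0: x=[9.1000] v=[0.0000]
Step 1: x=[9.0899] v=[-0.2030]
Step 2: x=[9.0696] v=[-0.4053]
Step 3: x=[9.0393] v=[-0.6062]
Step 4: x=[8.9991] v=[-0.8050]
Step 5: x=[8.9491] v=[-1.0009]
Step 6: x=[8.8894] v=[-1.1933]
Step 7: x=[8.8203] v=[-1.3816]
Step 8: x=[8.7421] v=[-1.5650]
Step 9: x=[8.6550] v=[-1.7429]
Step 10: x=[8.5593] v=[-1.9148]
Step 11: x=[8.4553] v=[-2.0800]
Step 12: x=[8.3434] v=[-2.2379]
Step 13: x=[8.2240] v=[-2.3879]
Step 14: x=[8.0975] v=[-2.5296]
Step 15: x=[7.9644] v=[-2.6624]
Step 16: x=[7.8251] v=[-2.7859]
Step 17: x=[7.6801] v=[-2.8997]
Step 18: x=[7.5299] v=[-3.0033]
Step 19: x=[7.3751] v=[-3.0964]
Step 20: x=[7.2162] v=[-3.1787]
Step 21: x=[7.0537] v=[-3.2498]
Step 22: x=[6.8882] v=[-3.3096]
Step 23: x=[6.7203] v=[-3.3578]
Step 24: x=[6.5506] v=[-3.3942]
Step 25: x=[6.3797] v=[-3.4187]
Step 26: x=[6.2081] v=[-3.4313]
Step 27: x=[6.0365] v=[-3.4319]
Step 28: x=[5.8655] v=[-3.4205]
Step 29: x=[5.6956] v=[-3.3971]
Step 30: x=[5.5275] v=[-3.3618]
Step 31: x=[5.3618] v=[-3.3147]
Step 32: x=[5.1990] v=[-3.2560]
Step 33: x=[5.0397] v=[-3.1859]
Step 34: x=[4.8845] v=[-3.1047]
Step 35: x=[4.7339] v=[-3.0126]
Step 36: x=[4.5884] v=[-2.9100]
Step 37: x=[4.4485] v=[-2.7972]
Step 38: x=[4.3148] v=[-2.6746]
Step 39: x=[4.1877] v=[-2.5426]
Step 40: x=[4.0676] v=[-2.4017]
Step 41: x=[3.9550] v=[-2.2524]
Step 42: x=[3.8502] v=[-2.0953]
Step 43: x=[3.7537] v=[-1.9308]
Step 44: x=[3.6657] v=[-1.7596]
Step 45: x=[3.5866] v=[-1.5822]
Step 46: x=[3.5166] v=[-1.3993]
Step 47: x=[3.4560] v=[-1.2115]
Step 48: x=[3.4050] v=[-1.0194]
Step 49: x=[3.3638] v=[-0.8238]
Step 50: x=[3.3325] v=[-0.6253]
Step 51: x=[3.3113] v=[-0.4246]
Step 52: x=[3.3002] v=[-0.2224]
Step 53: x=[3.2992] v=[-0.0194]
Step 54: x=[3.3084] v=[0.1837]
First v>=0 after going negative at step 54, time=2.7000

Answer: 2.7000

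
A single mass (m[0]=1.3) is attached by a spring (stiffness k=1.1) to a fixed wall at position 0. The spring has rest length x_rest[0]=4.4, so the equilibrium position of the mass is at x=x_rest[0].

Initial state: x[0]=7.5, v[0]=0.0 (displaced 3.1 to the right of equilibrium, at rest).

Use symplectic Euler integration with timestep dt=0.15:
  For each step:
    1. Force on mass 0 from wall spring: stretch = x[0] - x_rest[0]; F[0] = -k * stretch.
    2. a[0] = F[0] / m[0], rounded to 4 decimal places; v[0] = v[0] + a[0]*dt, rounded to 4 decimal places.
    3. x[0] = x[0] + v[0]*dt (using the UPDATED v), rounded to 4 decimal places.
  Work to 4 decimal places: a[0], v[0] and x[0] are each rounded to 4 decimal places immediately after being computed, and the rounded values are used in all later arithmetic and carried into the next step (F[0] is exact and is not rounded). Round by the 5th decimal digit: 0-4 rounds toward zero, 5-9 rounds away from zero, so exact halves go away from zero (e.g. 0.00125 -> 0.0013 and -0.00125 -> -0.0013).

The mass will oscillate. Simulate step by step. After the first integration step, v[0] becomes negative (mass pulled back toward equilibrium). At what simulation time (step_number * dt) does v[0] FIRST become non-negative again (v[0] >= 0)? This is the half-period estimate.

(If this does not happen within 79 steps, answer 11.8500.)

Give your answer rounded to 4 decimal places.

Step 0: x=[7.5000] v=[0.0000]
Step 1: x=[7.4410] v=[-0.3935]
Step 2: x=[7.3241] v=[-0.7795]
Step 3: x=[7.1515] v=[-1.1506]
Step 4: x=[6.9265] v=[-1.4998]
Step 5: x=[6.6534] v=[-1.8205]
Step 6: x=[6.3374] v=[-2.1065]
Step 7: x=[5.9845] v=[-2.3524]
Step 8: x=[5.6015] v=[-2.5535]
Step 9: x=[5.1956] v=[-2.7060]
Step 10: x=[4.7746] v=[-2.8070]
Step 11: x=[4.3464] v=[-2.8546]
Step 12: x=[3.9192] v=[-2.8478]
Step 13: x=[3.5012] v=[-2.7868]
Step 14: x=[3.1003] v=[-2.6727]
Step 15: x=[2.7241] v=[-2.5077]
Step 16: x=[2.3799] v=[-2.2950]
Step 17: x=[2.0741] v=[-2.0386]
Step 18: x=[1.8126] v=[-1.7434]
Step 19: x=[1.6004] v=[-1.4150]
Step 20: x=[1.4414] v=[-1.0597]
Step 21: x=[1.3388] v=[-0.6842]
Step 22: x=[1.2944] v=[-0.2957]
Step 23: x=[1.3092] v=[0.0985]
First v>=0 after going negative at step 23, time=3.4500

Answer: 3.4500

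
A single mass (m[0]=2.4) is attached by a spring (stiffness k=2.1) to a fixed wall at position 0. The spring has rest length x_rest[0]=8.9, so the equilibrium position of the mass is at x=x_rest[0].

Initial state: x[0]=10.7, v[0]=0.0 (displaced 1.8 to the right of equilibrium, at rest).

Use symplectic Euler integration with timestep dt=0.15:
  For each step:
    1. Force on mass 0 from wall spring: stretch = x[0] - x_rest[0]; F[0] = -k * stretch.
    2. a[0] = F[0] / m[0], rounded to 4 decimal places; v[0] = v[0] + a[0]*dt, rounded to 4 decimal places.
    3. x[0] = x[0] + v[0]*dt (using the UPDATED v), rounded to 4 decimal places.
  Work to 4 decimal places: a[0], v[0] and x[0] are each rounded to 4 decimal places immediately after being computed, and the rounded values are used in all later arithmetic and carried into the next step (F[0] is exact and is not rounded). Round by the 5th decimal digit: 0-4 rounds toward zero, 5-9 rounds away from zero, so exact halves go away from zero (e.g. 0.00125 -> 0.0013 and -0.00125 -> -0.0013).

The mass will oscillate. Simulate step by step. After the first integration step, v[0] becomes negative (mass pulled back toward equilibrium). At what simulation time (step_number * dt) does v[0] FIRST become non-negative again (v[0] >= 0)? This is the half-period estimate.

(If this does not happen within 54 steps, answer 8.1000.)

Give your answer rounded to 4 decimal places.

Step 0: x=[10.7000] v=[0.0000]
Step 1: x=[10.6646] v=[-0.2363]
Step 2: x=[10.5944] v=[-0.4679]
Step 3: x=[10.4909] v=[-0.6903]
Step 4: x=[10.3560] v=[-0.8991]
Step 5: x=[10.1925] v=[-1.0902]
Step 6: x=[10.0035] v=[-1.2598]
Step 7: x=[9.7928] v=[-1.4046]
Step 8: x=[9.5645] v=[-1.5218]
Step 9: x=[9.3232] v=[-1.6090]
Step 10: x=[9.0735] v=[-1.6645]
Step 11: x=[8.8204] v=[-1.6873]
Step 12: x=[8.5689] v=[-1.6768]
Step 13: x=[8.3239] v=[-1.6333]
Step 14: x=[8.0902] v=[-1.5577]
Step 15: x=[7.8725] v=[-1.4514]
Step 16: x=[7.6750] v=[-1.3165]
Step 17: x=[7.5016] v=[-1.1557]
Step 18: x=[7.3558] v=[-0.9722]
Step 19: x=[7.2404] v=[-0.7695]
Step 20: x=[7.1576] v=[-0.5517]
Step 21: x=[7.1092] v=[-0.3230]
Step 22: x=[7.0960] v=[-0.0880]
Step 23: x=[7.1183] v=[0.1488]
First v>=0 after going negative at step 23, time=3.4500

Answer: 3.4500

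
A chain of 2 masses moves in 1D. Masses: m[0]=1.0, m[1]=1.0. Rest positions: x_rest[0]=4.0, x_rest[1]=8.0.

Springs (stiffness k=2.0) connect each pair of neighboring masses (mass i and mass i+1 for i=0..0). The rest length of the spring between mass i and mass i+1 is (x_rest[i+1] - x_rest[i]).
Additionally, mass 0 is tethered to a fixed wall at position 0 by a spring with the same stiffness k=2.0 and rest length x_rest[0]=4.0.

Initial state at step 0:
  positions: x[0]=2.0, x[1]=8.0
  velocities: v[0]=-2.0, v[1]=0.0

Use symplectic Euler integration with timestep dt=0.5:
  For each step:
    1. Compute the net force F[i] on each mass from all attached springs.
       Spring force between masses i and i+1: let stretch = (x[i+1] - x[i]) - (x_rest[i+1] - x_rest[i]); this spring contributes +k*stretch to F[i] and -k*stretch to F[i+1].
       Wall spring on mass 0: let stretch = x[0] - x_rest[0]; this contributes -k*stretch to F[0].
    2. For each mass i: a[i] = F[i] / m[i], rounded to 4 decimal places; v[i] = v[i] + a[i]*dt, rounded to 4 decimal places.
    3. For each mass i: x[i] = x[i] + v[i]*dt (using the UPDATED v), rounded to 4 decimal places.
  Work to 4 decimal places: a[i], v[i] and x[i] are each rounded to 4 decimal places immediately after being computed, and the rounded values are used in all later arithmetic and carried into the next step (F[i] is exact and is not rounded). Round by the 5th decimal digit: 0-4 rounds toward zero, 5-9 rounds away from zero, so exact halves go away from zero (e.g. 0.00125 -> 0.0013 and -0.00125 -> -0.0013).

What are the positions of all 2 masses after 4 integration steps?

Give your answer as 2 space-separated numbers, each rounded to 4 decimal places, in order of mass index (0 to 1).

Step 0: x=[2.0000 8.0000] v=[-2.0000 0.0000]
Step 1: x=[3.0000 7.0000] v=[2.0000 -2.0000]
Step 2: x=[4.5000 6.0000] v=[3.0000 -2.0000]
Step 3: x=[4.5000 6.2500] v=[0.0000 0.5000]
Step 4: x=[3.1250 7.6250] v=[-2.7500 2.7500]

Answer: 3.1250 7.6250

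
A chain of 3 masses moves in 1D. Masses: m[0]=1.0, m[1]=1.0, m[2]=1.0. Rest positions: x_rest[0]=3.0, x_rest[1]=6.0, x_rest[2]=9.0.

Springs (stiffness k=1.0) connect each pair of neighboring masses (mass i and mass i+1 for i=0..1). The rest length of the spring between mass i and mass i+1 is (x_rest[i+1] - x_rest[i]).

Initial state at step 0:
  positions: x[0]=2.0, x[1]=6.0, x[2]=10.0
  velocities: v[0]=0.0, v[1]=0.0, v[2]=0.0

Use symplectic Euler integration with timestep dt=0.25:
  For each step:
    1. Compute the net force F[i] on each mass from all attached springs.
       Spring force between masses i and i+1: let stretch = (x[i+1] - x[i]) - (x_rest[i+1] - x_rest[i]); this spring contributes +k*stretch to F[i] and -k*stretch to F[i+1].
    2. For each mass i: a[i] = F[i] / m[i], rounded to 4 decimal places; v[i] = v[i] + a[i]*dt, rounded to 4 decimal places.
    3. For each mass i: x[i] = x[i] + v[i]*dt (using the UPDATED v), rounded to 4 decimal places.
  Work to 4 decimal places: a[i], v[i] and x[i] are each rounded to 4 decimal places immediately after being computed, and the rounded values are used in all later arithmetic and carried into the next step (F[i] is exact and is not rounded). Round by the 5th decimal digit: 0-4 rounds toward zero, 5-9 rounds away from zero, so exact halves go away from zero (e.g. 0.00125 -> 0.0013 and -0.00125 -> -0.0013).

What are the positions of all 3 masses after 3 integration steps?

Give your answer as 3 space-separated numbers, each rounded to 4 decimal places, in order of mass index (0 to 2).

Answer: 2.3557 6.0000 9.6443

Derivation:
Step 0: x=[2.0000 6.0000 10.0000] v=[0.0000 0.0000 0.0000]
Step 1: x=[2.0625 6.0000 9.9375] v=[0.2500 0.0000 -0.2500]
Step 2: x=[2.1836 6.0000 9.8164] v=[0.4844 0.0000 -0.4844]
Step 3: x=[2.3557 6.0000 9.6443] v=[0.6885 0.0000 -0.6885]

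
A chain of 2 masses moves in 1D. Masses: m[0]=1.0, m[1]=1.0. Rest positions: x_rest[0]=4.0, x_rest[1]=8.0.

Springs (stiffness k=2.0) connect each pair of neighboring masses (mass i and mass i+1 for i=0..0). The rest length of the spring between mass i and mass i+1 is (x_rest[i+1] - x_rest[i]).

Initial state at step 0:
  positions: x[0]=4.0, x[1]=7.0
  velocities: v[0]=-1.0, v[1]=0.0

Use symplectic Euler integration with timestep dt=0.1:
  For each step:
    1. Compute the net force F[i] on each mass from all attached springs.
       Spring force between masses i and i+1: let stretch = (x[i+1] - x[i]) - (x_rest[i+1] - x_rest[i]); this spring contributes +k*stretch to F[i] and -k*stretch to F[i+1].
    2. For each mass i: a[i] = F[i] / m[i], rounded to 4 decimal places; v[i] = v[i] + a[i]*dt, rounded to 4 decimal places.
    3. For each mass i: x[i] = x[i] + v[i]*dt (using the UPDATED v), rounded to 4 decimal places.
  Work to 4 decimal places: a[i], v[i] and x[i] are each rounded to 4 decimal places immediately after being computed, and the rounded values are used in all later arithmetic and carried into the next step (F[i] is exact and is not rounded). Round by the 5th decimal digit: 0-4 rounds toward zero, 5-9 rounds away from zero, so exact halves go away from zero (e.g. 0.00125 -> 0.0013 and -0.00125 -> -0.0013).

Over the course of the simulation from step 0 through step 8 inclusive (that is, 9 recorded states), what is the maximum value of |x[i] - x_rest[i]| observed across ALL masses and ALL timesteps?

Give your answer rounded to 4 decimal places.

Step 0: x=[4.0000 7.0000] v=[-1.0000 0.0000]
Step 1: x=[3.8800 7.0200] v=[-1.2000 0.2000]
Step 2: x=[3.7428 7.0572] v=[-1.3720 0.3720]
Step 3: x=[3.5919 7.1081] v=[-1.5091 0.5091]
Step 4: x=[3.4313 7.1687] v=[-1.6059 0.6059]
Step 5: x=[3.2655 7.2345] v=[-1.6584 0.6584]
Step 6: x=[3.0990 7.3010] v=[-1.6646 0.6646]
Step 7: x=[2.9366 7.3634] v=[-1.6242 0.6242]
Step 8: x=[2.7827 7.4173] v=[-1.5388 0.5388]
Max displacement = 1.2173

Answer: 1.2173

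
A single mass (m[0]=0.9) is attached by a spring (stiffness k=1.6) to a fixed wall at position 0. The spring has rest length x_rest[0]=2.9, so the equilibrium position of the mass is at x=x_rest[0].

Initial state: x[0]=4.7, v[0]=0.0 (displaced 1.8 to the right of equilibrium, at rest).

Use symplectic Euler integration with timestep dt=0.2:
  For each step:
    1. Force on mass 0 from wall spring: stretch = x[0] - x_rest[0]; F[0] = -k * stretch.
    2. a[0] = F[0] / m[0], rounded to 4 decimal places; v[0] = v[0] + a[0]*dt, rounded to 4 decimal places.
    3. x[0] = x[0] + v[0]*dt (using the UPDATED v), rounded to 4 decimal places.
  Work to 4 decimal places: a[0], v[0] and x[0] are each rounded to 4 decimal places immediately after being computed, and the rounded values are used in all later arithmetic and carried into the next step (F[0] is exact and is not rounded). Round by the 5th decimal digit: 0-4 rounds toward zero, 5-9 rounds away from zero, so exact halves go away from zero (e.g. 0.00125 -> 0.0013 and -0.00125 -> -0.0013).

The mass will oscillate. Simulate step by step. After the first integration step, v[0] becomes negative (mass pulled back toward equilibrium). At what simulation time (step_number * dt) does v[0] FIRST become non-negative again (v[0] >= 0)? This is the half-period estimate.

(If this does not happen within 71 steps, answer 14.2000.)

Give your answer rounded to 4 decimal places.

Step 0: x=[4.7000] v=[0.0000]
Step 1: x=[4.5720] v=[-0.6400]
Step 2: x=[4.3251] v=[-1.2345]
Step 3: x=[3.9769] v=[-1.7412]
Step 4: x=[3.5521] v=[-2.1241]
Step 5: x=[3.0809] v=[-2.3560]
Step 6: x=[2.5968] v=[-2.4203]
Step 7: x=[2.1343] v=[-2.3125]
Step 8: x=[1.7262] v=[-2.0403]
Step 9: x=[1.4016] v=[-1.6229]
Step 10: x=[1.1836] v=[-1.0901]
Step 11: x=[1.0876] v=[-0.4798]
Step 12: x=[1.1205] v=[0.1646]
First v>=0 after going negative at step 12, time=2.4000

Answer: 2.4000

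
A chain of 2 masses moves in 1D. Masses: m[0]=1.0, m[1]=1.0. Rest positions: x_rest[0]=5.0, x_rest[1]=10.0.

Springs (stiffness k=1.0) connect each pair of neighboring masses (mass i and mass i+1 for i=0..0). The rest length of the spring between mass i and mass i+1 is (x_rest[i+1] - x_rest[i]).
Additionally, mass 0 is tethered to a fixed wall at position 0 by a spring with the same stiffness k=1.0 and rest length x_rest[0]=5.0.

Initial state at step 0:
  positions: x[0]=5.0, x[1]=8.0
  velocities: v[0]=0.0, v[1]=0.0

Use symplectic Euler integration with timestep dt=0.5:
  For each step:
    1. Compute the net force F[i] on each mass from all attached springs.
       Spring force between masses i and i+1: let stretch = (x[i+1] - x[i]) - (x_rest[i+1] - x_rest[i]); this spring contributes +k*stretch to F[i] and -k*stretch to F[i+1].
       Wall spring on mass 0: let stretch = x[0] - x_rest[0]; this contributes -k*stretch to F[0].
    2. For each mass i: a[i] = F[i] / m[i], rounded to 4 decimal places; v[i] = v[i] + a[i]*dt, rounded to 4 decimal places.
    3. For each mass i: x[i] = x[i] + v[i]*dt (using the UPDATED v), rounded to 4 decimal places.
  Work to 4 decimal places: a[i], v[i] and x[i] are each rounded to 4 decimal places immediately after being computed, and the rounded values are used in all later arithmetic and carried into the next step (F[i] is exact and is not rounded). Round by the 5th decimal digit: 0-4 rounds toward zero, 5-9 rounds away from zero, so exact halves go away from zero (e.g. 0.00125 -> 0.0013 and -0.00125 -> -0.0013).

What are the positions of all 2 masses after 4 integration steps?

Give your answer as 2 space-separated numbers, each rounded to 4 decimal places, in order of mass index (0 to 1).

Answer: 4.0391 10.2423

Derivation:
Step 0: x=[5.0000 8.0000] v=[0.0000 0.0000]
Step 1: x=[4.5000 8.5000] v=[-1.0000 1.0000]
Step 2: x=[3.8750 9.2500] v=[-1.2500 1.5000]
Step 3: x=[3.6250 9.9063] v=[-0.5000 1.3125]
Step 4: x=[4.0391 10.2423] v=[0.8282 0.6719]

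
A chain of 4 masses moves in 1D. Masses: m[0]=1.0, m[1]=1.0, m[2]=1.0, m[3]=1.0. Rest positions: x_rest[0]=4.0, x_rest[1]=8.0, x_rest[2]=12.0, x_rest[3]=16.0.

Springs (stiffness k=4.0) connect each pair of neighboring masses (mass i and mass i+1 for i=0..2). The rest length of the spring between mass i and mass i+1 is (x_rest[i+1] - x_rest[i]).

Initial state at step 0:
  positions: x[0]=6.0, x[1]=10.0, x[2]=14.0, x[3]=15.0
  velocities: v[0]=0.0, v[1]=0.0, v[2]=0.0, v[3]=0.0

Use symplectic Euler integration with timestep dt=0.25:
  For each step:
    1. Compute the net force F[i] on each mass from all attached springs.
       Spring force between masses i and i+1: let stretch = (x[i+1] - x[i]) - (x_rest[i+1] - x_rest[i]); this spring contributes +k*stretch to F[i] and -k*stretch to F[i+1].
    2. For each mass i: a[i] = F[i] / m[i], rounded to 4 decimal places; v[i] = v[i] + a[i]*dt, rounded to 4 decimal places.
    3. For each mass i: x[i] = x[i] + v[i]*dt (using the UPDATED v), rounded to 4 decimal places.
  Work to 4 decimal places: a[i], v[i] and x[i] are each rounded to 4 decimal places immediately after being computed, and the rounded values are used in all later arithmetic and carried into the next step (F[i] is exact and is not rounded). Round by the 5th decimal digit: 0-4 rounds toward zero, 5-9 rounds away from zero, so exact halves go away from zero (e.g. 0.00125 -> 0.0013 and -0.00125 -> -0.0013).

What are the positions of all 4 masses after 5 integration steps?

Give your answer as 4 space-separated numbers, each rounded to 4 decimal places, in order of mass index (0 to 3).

Answer: 5.2442 8.1074 13.3145 18.3340

Derivation:
Step 0: x=[6.0000 10.0000 14.0000 15.0000] v=[0.0000 0.0000 0.0000 0.0000]
Step 1: x=[6.0000 10.0000 13.2500 15.7500] v=[0.0000 0.0000 -3.0000 3.0000]
Step 2: x=[6.0000 9.8125 12.3125 16.8750] v=[0.0000 -0.7500 -3.7500 4.5000]
Step 3: x=[5.9531 9.2969 11.8906 17.8594] v=[-0.1875 -2.0625 -1.6875 3.9375]
Step 4: x=[5.7422 8.5938 12.3125 18.3516] v=[-0.8437 -2.8126 1.6876 1.9687]
Step 5: x=[5.2442 8.1074 13.3145 18.3340] v=[-1.9921 -1.9455 4.0080 -0.0704]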